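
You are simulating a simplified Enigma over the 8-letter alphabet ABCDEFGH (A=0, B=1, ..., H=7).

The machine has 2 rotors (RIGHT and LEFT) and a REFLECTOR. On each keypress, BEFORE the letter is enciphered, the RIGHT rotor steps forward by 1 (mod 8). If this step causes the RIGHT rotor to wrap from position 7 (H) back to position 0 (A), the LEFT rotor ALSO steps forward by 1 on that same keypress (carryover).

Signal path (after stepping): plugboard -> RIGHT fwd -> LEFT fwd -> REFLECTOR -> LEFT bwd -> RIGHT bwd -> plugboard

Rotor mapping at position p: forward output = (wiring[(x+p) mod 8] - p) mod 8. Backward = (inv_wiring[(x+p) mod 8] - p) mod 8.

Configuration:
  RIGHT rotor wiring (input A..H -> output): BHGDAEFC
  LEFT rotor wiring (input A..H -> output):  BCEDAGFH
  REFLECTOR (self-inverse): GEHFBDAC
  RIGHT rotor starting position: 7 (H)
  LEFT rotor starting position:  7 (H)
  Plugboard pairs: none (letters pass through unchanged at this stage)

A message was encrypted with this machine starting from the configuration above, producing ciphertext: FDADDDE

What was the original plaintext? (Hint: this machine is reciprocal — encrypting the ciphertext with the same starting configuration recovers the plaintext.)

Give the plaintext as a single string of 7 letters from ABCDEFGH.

Char 1 ('F'): step: R->0, L->0 (L advanced); F->plug->F->R->E->L->A->refl->G->L'->F->R'->G->plug->G
Char 2 ('D'): step: R->1, L=0; D->plug->D->R->H->L->H->refl->C->L'->B->R'->G->plug->G
Char 3 ('A'): step: R->2, L=0; A->plug->A->R->E->L->A->refl->G->L'->F->R'->H->plug->H
Char 4 ('D'): step: R->3, L=0; D->plug->D->R->C->L->E->refl->B->L'->A->R'->A->plug->A
Char 5 ('D'): step: R->4, L=0; D->plug->D->R->G->L->F->refl->D->L'->D->R'->F->plug->F
Char 6 ('D'): step: R->5, L=0; D->plug->D->R->E->L->A->refl->G->L'->F->R'->C->plug->C
Char 7 ('E'): step: R->6, L=0; E->plug->E->R->A->L->B->refl->E->L'->C->R'->G->plug->G

Answer: GGHAFCG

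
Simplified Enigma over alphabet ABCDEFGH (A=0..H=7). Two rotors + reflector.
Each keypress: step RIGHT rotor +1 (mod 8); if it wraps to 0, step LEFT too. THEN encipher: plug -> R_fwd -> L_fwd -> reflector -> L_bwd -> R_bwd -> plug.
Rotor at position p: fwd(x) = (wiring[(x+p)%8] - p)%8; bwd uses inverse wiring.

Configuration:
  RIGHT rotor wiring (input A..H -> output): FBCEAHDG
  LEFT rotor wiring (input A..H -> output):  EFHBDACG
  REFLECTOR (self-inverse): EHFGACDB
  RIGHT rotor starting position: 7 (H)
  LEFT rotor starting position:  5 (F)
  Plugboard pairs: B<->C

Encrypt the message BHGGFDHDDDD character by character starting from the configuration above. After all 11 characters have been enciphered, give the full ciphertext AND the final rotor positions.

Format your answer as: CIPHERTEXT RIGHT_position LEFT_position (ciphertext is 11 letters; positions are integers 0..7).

Char 1 ('B'): step: R->0, L->6 (L advanced); B->plug->C->R->C->L->G->refl->D->L'->F->R'->A->plug->A
Char 2 ('H'): step: R->1, L=6; H->plug->H->R->E->L->B->refl->H->L'->D->R'->C->plug->B
Char 3 ('G'): step: R->2, L=6; G->plug->G->R->D->L->H->refl->B->L'->E->R'->F->plug->F
Char 4 ('G'): step: R->3, L=6; G->plug->G->R->G->L->F->refl->C->L'->H->R'->H->plug->H
Char 5 ('F'): step: R->4, L=6; F->plug->F->R->F->L->D->refl->G->L'->C->R'->D->plug->D
Char 6 ('D'): step: R->5, L=6; D->plug->D->R->A->L->E->refl->A->L'->B->R'->C->plug->B
Char 7 ('H'): step: R->6, L=6; H->plug->H->R->B->L->A->refl->E->L'->A->R'->B->plug->C
Char 8 ('D'): step: R->7, L=6; D->plug->D->R->D->L->H->refl->B->L'->E->R'->H->plug->H
Char 9 ('D'): step: R->0, L->7 (L advanced); D->plug->D->R->E->L->C->refl->F->L'->B->R'->B->plug->C
Char 10 ('D'): step: R->1, L=7; D->plug->D->R->H->L->D->refl->G->L'->C->R'->F->plug->F
Char 11 ('D'): step: R->2, L=7; D->plug->D->R->F->L->E->refl->A->L'->D->R'->G->plug->G
Final: ciphertext=ABFHDBCHCFG, RIGHT=2, LEFT=7

Answer: ABFHDBCHCFG 2 7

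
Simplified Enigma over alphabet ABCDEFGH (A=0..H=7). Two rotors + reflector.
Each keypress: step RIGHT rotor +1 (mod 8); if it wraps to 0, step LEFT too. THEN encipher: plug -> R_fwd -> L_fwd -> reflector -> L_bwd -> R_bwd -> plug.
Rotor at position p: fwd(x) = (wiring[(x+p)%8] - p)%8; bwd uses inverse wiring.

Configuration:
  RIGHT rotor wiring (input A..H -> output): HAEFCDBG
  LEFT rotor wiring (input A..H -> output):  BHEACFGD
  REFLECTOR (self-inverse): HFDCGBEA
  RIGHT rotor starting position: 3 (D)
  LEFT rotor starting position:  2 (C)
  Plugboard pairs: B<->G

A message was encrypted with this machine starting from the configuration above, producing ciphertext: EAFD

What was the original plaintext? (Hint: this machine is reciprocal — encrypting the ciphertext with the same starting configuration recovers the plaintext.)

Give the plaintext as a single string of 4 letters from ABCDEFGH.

Char 1 ('E'): step: R->4, L=2; E->plug->E->R->D->L->D->refl->C->L'->A->R'->G->plug->B
Char 2 ('A'): step: R->5, L=2; A->plug->A->R->G->L->H->refl->A->L'->C->R'->D->plug->D
Char 3 ('F'): step: R->6, L=2; F->plug->F->R->H->L->F->refl->B->L'->F->R'->H->plug->H
Char 4 ('D'): step: R->7, L=2; D->plug->D->R->F->L->B->refl->F->L'->H->R'->A->plug->A

Answer: BDHA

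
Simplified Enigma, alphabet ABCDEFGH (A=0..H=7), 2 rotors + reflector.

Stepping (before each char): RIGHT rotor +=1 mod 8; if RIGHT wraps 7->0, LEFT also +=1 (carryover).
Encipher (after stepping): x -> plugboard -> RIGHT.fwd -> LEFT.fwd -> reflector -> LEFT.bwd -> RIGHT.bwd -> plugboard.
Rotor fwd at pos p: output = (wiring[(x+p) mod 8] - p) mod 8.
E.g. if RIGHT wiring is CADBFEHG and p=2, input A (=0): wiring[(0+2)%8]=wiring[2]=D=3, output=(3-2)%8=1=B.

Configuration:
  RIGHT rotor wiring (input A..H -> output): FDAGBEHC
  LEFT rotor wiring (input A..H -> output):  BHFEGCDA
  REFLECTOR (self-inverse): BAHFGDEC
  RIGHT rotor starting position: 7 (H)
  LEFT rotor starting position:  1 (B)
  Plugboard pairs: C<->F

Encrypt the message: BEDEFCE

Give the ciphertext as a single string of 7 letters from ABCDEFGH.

Char 1 ('B'): step: R->0, L->2 (L advanced); B->plug->B->R->D->L->A->refl->B->L'->E->R'->F->plug->C
Char 2 ('E'): step: R->1, L=2; E->plug->E->R->D->L->A->refl->B->L'->E->R'->H->plug->H
Char 3 ('D'): step: R->2, L=2; D->plug->D->R->C->L->E->refl->G->L'->F->R'->E->plug->E
Char 4 ('E'): step: R->3, L=2; E->plug->E->R->H->L->F->refl->D->L'->A->R'->G->plug->G
Char 5 ('F'): step: R->4, L=2; F->plug->C->R->D->L->A->refl->B->L'->E->R'->G->plug->G
Char 6 ('C'): step: R->5, L=2; C->plug->F->R->D->L->A->refl->B->L'->E->R'->H->plug->H
Char 7 ('E'): step: R->6, L=2; E->plug->E->R->C->L->E->refl->G->L'->F->R'->D->plug->D

Answer: CHEGGHD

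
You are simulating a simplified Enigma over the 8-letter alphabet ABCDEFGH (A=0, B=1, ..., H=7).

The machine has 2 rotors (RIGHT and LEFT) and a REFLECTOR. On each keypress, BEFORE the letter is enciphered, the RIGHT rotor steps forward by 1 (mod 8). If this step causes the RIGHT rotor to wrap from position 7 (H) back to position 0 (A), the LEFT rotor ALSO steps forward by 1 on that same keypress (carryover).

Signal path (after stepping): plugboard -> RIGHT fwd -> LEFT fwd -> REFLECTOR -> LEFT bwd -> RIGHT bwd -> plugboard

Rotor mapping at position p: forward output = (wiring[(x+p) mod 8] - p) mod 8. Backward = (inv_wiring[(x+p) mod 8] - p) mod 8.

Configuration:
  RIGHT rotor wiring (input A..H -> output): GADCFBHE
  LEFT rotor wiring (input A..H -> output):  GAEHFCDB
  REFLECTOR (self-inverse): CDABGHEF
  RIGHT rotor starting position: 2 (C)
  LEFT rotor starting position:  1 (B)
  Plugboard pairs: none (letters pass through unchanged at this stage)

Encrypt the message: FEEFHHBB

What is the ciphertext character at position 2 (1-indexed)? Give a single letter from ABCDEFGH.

Char 1 ('F'): step: R->3, L=1; F->plug->F->R->D->L->E->refl->G->L'->C->R'->B->plug->B
Char 2 ('E'): step: R->4, L=1; E->plug->E->R->C->L->G->refl->E->L'->D->R'->C->plug->C

C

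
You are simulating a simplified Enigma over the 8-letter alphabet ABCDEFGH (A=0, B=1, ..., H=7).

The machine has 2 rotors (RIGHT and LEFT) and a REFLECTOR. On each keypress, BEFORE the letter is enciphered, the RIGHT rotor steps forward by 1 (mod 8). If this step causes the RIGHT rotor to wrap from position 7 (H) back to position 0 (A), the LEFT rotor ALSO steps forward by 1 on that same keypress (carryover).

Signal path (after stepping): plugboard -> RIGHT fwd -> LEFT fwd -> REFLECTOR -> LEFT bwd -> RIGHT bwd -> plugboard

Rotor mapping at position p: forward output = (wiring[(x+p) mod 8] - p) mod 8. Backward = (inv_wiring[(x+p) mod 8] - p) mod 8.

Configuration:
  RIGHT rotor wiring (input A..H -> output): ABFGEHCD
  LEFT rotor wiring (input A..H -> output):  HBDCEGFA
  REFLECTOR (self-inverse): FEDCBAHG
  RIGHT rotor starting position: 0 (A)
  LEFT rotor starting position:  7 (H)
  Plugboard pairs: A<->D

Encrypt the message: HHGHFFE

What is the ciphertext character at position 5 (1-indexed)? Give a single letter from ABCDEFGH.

Char 1 ('H'): step: R->1, L=7; H->plug->H->R->H->L->G->refl->H->L'->G->R'->E->plug->E
Char 2 ('H'): step: R->2, L=7; H->plug->H->R->H->L->G->refl->H->L'->G->R'->G->plug->G
Char 3 ('G'): step: R->3, L=7; G->plug->G->R->G->L->H->refl->G->L'->H->R'->D->plug->A
Char 4 ('H'): step: R->4, L=7; H->plug->H->R->C->L->C->refl->D->L'->E->R'->E->plug->E
Char 5 ('F'): step: R->5, L=7; F->plug->F->R->A->L->B->refl->E->L'->D->R'->D->plug->A

A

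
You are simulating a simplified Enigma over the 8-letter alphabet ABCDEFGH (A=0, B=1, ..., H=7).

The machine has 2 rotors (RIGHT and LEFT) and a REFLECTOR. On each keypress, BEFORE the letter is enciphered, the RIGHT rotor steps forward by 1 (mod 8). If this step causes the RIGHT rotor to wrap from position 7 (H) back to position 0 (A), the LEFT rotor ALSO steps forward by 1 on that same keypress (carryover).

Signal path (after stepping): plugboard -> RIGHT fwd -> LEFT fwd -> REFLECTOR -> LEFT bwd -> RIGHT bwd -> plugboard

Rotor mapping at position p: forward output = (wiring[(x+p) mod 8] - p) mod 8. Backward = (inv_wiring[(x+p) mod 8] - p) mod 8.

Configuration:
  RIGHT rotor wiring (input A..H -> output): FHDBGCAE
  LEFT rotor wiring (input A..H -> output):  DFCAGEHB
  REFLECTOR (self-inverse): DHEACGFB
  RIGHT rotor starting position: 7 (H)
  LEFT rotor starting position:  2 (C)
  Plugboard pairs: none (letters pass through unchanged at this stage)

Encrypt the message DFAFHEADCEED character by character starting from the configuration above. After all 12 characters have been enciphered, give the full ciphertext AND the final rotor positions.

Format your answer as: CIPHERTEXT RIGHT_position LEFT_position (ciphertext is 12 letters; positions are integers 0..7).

Char 1 ('D'): step: R->0, L->3 (L advanced); D->plug->D->R->B->L->D->refl->A->L'->F->R'->A->plug->A
Char 2 ('F'): step: R->1, L=3; F->plug->F->R->H->L->H->refl->B->L'->C->R'->B->plug->B
Char 3 ('A'): step: R->2, L=3; A->plug->A->R->B->L->D->refl->A->L'->F->R'->H->plug->H
Char 4 ('F'): step: R->3, L=3; F->plug->F->R->C->L->B->refl->H->L'->H->R'->C->plug->C
Char 5 ('H'): step: R->4, L=3; H->plug->H->R->F->L->A->refl->D->L'->B->R'->E->plug->E
Char 6 ('E'): step: R->5, L=3; E->plug->E->R->C->L->B->refl->H->L'->H->R'->C->plug->C
Char 7 ('A'): step: R->6, L=3; A->plug->A->R->C->L->B->refl->H->L'->H->R'->C->plug->C
Char 8 ('D'): step: R->7, L=3; D->plug->D->R->E->L->G->refl->F->L'->A->R'->C->plug->C
Char 9 ('C'): step: R->0, L->4 (L advanced); C->plug->C->R->D->L->F->refl->G->L'->G->R'->E->plug->E
Char 10 ('E'): step: R->1, L=4; E->plug->E->R->B->L->A->refl->D->L'->C->R'->B->plug->B
Char 11 ('E'): step: R->2, L=4; E->plug->E->R->G->L->G->refl->F->L'->D->R'->G->plug->G
Char 12 ('D'): step: R->3, L=4; D->plug->D->R->F->L->B->refl->H->L'->E->R'->G->plug->G
Final: ciphertext=ABHCECCCEBGG, RIGHT=3, LEFT=4

Answer: ABHCECCCEBGG 3 4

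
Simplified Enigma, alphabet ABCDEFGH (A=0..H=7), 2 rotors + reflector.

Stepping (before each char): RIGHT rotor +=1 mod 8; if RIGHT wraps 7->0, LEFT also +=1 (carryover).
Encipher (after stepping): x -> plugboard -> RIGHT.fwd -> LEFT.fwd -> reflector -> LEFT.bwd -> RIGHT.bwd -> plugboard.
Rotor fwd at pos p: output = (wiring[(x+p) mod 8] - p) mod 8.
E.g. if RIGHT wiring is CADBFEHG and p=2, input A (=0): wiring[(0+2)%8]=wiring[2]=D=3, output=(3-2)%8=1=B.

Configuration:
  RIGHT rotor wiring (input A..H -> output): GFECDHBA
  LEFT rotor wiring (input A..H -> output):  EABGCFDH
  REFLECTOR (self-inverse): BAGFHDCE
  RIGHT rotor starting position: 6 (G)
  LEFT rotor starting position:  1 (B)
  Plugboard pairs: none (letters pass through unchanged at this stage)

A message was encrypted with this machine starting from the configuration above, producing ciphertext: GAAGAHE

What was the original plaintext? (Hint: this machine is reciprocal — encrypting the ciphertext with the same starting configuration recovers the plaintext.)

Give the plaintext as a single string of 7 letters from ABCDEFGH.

Char 1 ('G'): step: R->7, L=1; G->plug->G->R->A->L->H->refl->E->L'->E->R'->F->plug->F
Char 2 ('A'): step: R->0, L->2 (L advanced); A->plug->A->R->G->L->C->refl->G->L'->H->R'->F->plug->F
Char 3 ('A'): step: R->1, L=2; A->plug->A->R->E->L->B->refl->A->L'->C->R'->D->plug->D
Char 4 ('G'): step: R->2, L=2; G->plug->G->R->E->L->B->refl->A->L'->C->R'->A->plug->A
Char 5 ('A'): step: R->3, L=2; A->plug->A->R->H->L->G->refl->C->L'->G->R'->D->plug->D
Char 6 ('H'): step: R->4, L=2; H->plug->H->R->G->L->C->refl->G->L'->H->R'->A->plug->A
Char 7 ('E'): step: R->5, L=2; E->plug->E->R->A->L->H->refl->E->L'->B->R'->D->plug->D

Answer: FFDADAD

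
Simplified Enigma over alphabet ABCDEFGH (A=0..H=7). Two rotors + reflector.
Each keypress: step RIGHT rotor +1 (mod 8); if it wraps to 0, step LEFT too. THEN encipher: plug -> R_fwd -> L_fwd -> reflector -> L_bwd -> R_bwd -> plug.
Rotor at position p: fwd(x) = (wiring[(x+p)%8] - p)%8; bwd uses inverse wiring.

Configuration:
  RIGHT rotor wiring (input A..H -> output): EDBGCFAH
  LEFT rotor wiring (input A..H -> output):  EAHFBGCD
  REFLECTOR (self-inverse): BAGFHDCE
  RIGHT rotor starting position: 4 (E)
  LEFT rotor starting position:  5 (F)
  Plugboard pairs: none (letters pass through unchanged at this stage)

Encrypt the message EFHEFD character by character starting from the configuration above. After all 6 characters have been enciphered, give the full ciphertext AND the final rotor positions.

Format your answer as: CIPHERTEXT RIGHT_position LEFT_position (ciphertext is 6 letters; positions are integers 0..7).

Char 1 ('E'): step: R->5, L=5; E->plug->E->R->G->L->A->refl->B->L'->A->R'->A->plug->A
Char 2 ('F'): step: R->6, L=5; F->plug->F->R->A->L->B->refl->A->L'->G->R'->C->plug->C
Char 3 ('H'): step: R->7, L=5; H->plug->H->R->B->L->F->refl->D->L'->E->R'->C->plug->C
Char 4 ('E'): step: R->0, L->6 (L advanced); E->plug->E->R->C->L->G->refl->C->L'->D->R'->B->plug->B
Char 5 ('F'): step: R->1, L=6; F->plug->F->R->H->L->A->refl->B->L'->E->R'->E->plug->E
Char 6 ('D'): step: R->2, L=6; D->plug->D->R->D->L->C->refl->G->L'->C->R'->G->plug->G
Final: ciphertext=ACCBEG, RIGHT=2, LEFT=6

Answer: ACCBEG 2 6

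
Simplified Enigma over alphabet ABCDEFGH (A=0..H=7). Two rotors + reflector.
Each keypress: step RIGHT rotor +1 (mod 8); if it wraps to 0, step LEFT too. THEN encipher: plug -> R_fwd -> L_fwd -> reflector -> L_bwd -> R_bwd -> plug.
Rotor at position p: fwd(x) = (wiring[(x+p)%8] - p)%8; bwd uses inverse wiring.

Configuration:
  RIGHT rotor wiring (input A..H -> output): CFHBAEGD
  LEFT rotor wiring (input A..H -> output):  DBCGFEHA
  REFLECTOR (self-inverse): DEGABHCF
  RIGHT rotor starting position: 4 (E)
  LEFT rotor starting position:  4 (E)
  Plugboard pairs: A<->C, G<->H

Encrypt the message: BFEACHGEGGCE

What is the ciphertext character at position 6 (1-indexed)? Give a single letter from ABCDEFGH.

Char 1 ('B'): step: R->5, L=4; B->plug->B->R->B->L->A->refl->D->L'->C->R'->F->plug->F
Char 2 ('F'): step: R->6, L=4; F->plug->F->R->D->L->E->refl->B->L'->A->R'->A->plug->C
Char 3 ('E'): step: R->7, L=4; E->plug->E->R->C->L->D->refl->A->L'->B->R'->F->plug->F
Char 4 ('A'): step: R->0, L->5 (L advanced); A->plug->C->R->H->L->A->refl->D->L'->C->R'->A->plug->C
Char 5 ('C'): step: R->1, L=5; C->plug->A->R->E->L->E->refl->B->L'->G->R'->B->plug->B
Char 6 ('H'): step: R->2, L=5; H->plug->G->R->A->L->H->refl->F->L'->F->R'->A->plug->C

C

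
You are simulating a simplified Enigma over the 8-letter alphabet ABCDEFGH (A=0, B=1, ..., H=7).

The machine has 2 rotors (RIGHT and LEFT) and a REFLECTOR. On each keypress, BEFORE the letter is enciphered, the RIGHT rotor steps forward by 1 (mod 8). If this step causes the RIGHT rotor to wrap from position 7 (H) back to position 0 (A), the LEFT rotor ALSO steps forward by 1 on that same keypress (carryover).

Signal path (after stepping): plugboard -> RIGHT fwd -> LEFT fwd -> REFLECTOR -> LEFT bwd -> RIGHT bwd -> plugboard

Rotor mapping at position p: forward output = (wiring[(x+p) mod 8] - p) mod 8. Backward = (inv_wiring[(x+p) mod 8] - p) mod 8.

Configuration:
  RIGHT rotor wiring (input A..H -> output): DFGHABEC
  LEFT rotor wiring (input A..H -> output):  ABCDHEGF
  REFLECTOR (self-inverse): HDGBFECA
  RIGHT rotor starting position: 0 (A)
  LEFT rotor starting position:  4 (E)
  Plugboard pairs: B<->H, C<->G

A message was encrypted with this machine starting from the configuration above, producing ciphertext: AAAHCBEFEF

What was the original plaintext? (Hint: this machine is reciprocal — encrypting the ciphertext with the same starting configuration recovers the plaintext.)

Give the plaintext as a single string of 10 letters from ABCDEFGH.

Char 1 ('A'): step: R->1, L=4; A->plug->A->R->E->L->E->refl->F->L'->F->R'->B->plug->H
Char 2 ('A'): step: R->2, L=4; A->plug->A->R->E->L->E->refl->F->L'->F->R'->B->plug->H
Char 3 ('A'): step: R->3, L=4; A->plug->A->R->E->L->E->refl->F->L'->F->R'->B->plug->H
Char 4 ('H'): step: R->4, L=4; H->plug->B->R->F->L->F->refl->E->L'->E->R'->A->plug->A
Char 5 ('C'): step: R->5, L=4; C->plug->G->R->C->L->C->refl->G->L'->G->R'->D->plug->D
Char 6 ('B'): step: R->6, L=4; B->plug->H->R->D->L->B->refl->D->L'->A->R'->E->plug->E
Char 7 ('E'): step: R->7, L=4; E->plug->E->R->A->L->D->refl->B->L'->D->R'->A->plug->A
Char 8 ('F'): step: R->0, L->5 (L advanced); F->plug->F->R->B->L->B->refl->D->L'->D->R'->A->plug->A
Char 9 ('E'): step: R->1, L=5; E->plug->E->R->A->L->H->refl->A->L'->C->R'->H->plug->B
Char 10 ('F'): step: R->2, L=5; F->plug->F->R->A->L->H->refl->A->L'->C->R'->E->plug->E

Answer: HHHADEAABE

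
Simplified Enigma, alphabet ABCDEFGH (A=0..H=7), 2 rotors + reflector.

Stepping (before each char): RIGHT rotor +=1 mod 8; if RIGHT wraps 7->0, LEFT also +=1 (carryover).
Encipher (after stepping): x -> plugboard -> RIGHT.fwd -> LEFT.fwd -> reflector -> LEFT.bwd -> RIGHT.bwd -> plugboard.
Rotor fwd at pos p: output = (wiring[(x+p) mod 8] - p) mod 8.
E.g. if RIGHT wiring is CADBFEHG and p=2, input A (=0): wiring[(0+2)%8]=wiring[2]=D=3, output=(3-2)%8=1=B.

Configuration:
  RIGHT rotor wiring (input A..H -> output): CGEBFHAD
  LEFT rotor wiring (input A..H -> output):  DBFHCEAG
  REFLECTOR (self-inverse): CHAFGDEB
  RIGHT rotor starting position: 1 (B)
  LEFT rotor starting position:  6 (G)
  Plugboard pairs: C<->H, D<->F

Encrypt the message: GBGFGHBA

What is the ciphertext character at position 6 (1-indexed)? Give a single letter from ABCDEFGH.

Char 1 ('G'): step: R->2, L=6; G->plug->G->R->A->L->C->refl->A->L'->B->R'->F->plug->D
Char 2 ('B'): step: R->3, L=6; B->plug->B->R->C->L->F->refl->D->L'->D->R'->G->plug->G
Char 3 ('G'): step: R->4, L=6; G->plug->G->R->A->L->C->refl->A->L'->B->R'->A->plug->A
Char 4 ('F'): step: R->5, L=6; F->plug->D->R->F->L->B->refl->H->L'->E->R'->G->plug->G
Char 5 ('G'): step: R->6, L=6; G->plug->G->R->H->L->G->refl->E->L'->G->R'->E->plug->E
Char 6 ('H'): step: R->7, L=6; H->plug->C->R->H->L->G->refl->E->L'->G->R'->F->plug->D

D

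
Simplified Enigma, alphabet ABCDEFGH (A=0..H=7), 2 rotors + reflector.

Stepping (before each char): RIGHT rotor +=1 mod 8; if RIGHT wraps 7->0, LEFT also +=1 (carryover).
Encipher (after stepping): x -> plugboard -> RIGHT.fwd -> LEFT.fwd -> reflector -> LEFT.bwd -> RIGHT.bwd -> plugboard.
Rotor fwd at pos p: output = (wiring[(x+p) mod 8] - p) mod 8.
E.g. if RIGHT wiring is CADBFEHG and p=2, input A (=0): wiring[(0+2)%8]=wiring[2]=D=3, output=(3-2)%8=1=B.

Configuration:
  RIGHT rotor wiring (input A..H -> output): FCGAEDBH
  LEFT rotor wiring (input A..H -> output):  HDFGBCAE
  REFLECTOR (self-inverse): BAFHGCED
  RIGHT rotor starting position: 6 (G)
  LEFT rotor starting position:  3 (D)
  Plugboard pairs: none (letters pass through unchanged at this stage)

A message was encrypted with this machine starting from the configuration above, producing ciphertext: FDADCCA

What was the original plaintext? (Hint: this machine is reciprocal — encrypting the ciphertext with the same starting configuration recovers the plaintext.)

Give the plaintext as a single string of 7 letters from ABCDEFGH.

Char 1 ('F'): step: R->7, L=3; F->plug->F->R->F->L->E->refl->G->L'->B->R'->E->plug->E
Char 2 ('D'): step: R->0, L->4 (L advanced); D->plug->D->R->A->L->F->refl->C->L'->H->R'->H->plug->H
Char 3 ('A'): step: R->1, L=4; A->plug->A->R->B->L->G->refl->E->L'->C->R'->E->plug->E
Char 4 ('D'): step: R->2, L=4; D->plug->D->R->B->L->G->refl->E->L'->C->R'->C->plug->C
Char 5 ('C'): step: R->3, L=4; C->plug->C->R->A->L->F->refl->C->L'->H->R'->G->plug->G
Char 6 ('C'): step: R->4, L=4; C->plug->C->R->F->L->H->refl->D->L'->E->R'->H->plug->H
Char 7 ('A'): step: R->5, L=4; A->plug->A->R->G->L->B->refl->A->L'->D->R'->G->plug->G

Answer: EHECGHG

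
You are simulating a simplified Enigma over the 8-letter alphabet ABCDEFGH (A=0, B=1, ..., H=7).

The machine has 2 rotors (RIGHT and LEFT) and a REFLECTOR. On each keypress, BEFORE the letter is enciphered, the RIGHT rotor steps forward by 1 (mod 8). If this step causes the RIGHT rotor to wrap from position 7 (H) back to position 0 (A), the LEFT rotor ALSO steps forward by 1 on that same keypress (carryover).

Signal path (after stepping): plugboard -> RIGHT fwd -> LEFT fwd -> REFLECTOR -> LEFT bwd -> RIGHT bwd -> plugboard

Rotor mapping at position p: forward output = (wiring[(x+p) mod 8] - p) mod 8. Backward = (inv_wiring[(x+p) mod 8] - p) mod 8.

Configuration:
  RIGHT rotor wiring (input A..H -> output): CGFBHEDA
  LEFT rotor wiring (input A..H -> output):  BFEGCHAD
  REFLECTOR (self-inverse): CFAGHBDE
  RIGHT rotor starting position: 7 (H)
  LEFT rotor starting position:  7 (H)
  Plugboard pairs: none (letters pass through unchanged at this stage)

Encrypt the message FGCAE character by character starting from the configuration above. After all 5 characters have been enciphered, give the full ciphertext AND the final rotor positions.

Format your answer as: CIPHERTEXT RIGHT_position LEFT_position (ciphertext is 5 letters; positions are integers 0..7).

Char 1 ('F'): step: R->0, L->0 (L advanced); F->plug->F->R->E->L->C->refl->A->L'->G->R'->B->plug->B
Char 2 ('G'): step: R->1, L=0; G->plug->G->R->H->L->D->refl->G->L'->D->R'->E->plug->E
Char 3 ('C'): step: R->2, L=0; C->plug->C->R->F->L->H->refl->E->L'->C->R'->D->plug->D
Char 4 ('A'): step: R->3, L=0; A->plug->A->R->G->L->A->refl->C->L'->E->R'->B->plug->B
Char 5 ('E'): step: R->4, L=0; E->plug->E->R->G->L->A->refl->C->L'->E->R'->D->plug->D
Final: ciphertext=BEDBD, RIGHT=4, LEFT=0

Answer: BEDBD 4 0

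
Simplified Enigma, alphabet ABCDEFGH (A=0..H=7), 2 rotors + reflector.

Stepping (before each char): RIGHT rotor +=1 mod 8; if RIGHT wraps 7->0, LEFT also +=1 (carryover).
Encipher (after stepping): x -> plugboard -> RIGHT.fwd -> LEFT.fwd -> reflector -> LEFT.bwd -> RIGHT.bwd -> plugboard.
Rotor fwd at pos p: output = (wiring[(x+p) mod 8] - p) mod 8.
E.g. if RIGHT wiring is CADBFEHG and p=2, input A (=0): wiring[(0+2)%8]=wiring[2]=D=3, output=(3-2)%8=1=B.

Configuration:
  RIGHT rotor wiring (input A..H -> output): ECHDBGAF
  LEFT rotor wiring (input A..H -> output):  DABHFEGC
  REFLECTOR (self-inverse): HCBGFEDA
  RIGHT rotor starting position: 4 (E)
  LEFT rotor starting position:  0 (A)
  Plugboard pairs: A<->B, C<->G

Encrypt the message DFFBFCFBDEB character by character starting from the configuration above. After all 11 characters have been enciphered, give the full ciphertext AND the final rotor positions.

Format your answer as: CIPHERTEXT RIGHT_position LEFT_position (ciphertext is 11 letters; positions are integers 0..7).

Answer: FDCAADBCCHC 7 1

Derivation:
Char 1 ('D'): step: R->5, L=0; D->plug->D->R->H->L->C->refl->B->L'->C->R'->F->plug->F
Char 2 ('F'): step: R->6, L=0; F->plug->F->R->F->L->E->refl->F->L'->E->R'->D->plug->D
Char 3 ('F'): step: R->7, L=0; F->plug->F->R->C->L->B->refl->C->L'->H->R'->G->plug->C
Char 4 ('B'): step: R->0, L->1 (L advanced); B->plug->A->R->E->L->D->refl->G->L'->C->R'->B->plug->A
Char 5 ('F'): step: R->1, L=1; F->plug->F->R->H->L->C->refl->B->L'->G->R'->B->plug->A
Char 6 ('C'): step: R->2, L=1; C->plug->G->R->C->L->G->refl->D->L'->E->R'->D->plug->D
Char 7 ('F'): step: R->3, L=1; F->plug->F->R->B->L->A->refl->H->L'->A->R'->A->plug->B
Char 8 ('B'): step: R->4, L=1; B->plug->A->R->F->L->F->refl->E->L'->D->R'->G->plug->C
Char 9 ('D'): step: R->5, L=1; D->plug->D->R->H->L->C->refl->B->L'->G->R'->G->plug->C
Char 10 ('E'): step: R->6, L=1; E->plug->E->R->B->L->A->refl->H->L'->A->R'->H->plug->H
Char 11 ('B'): step: R->7, L=1; B->plug->A->R->G->L->B->refl->C->L'->H->R'->G->plug->C
Final: ciphertext=FDCAADBCCHC, RIGHT=7, LEFT=1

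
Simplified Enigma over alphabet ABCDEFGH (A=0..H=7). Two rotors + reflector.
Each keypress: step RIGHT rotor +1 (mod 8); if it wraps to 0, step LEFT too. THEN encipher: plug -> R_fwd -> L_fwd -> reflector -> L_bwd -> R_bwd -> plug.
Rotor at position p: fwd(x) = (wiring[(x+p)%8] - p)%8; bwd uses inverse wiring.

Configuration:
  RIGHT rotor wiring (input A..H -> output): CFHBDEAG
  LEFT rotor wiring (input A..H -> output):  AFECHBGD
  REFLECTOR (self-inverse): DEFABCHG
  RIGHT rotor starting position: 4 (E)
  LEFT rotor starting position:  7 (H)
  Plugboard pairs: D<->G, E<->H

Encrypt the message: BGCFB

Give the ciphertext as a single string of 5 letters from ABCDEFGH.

Char 1 ('B'): step: R->5, L=7; B->plug->B->R->D->L->F->refl->C->L'->G->R'->H->plug->E
Char 2 ('G'): step: R->6, L=7; G->plug->D->R->H->L->H->refl->G->L'->C->R'->A->plug->A
Char 3 ('C'): step: R->7, L=7; C->plug->C->R->G->L->C->refl->F->L'->D->R'->B->plug->B
Char 4 ('F'): step: R->0, L->0 (L advanced); F->plug->F->R->E->L->H->refl->G->L'->G->R'->H->plug->E
Char 5 ('B'): step: R->1, L=0; B->plug->B->R->G->L->G->refl->H->L'->E->R'->A->plug->A

Answer: EABEA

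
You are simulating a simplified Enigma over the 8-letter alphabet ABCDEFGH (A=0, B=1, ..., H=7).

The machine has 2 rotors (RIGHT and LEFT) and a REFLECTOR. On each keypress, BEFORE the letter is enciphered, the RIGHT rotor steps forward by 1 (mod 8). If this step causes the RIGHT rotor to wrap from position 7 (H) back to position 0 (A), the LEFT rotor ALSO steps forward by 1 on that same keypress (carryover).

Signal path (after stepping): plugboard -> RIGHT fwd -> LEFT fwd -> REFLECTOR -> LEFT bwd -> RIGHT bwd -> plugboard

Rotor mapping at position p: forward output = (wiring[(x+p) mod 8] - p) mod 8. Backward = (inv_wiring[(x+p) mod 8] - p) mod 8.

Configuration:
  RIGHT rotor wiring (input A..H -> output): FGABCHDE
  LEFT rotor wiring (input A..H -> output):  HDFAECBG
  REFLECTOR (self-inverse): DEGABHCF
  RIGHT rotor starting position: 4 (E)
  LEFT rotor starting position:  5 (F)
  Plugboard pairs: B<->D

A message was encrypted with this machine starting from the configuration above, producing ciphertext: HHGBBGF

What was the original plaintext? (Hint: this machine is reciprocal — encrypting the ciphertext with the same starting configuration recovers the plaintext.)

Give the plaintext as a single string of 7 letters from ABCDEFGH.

Char 1 ('H'): step: R->5, L=5; H->plug->H->R->F->L->A->refl->D->L'->G->R'->B->plug->D
Char 2 ('H'): step: R->6, L=5; H->plug->H->R->B->L->E->refl->B->L'->C->R'->E->plug->E
Char 3 ('G'): step: R->7, L=5; G->plug->G->R->A->L->F->refl->H->L'->H->R'->C->plug->C
Char 4 ('B'): step: R->0, L->6 (L advanced); B->plug->D->R->B->L->A->refl->D->L'->A->R'->C->plug->C
Char 5 ('B'): step: R->1, L=6; B->plug->D->R->B->L->A->refl->D->L'->A->R'->C->plug->C
Char 6 ('G'): step: R->2, L=6; G->plug->G->R->D->L->F->refl->H->L'->E->R'->H->plug->H
Char 7 ('F'): step: R->3, L=6; F->plug->F->R->C->L->B->refl->E->L'->H->R'->B->plug->D

Answer: DECCCHD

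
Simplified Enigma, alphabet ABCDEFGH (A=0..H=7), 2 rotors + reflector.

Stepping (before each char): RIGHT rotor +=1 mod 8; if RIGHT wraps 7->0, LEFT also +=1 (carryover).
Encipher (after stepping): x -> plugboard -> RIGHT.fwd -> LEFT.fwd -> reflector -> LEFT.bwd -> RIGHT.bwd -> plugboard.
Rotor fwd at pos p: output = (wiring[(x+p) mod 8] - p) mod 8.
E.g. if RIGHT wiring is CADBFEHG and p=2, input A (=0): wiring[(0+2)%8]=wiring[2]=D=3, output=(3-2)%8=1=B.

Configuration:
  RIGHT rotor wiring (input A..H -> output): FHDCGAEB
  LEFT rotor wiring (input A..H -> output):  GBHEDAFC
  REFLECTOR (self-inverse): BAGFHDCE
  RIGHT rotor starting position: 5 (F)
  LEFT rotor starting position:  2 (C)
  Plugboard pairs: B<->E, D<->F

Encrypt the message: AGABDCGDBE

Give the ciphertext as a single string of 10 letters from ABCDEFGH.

Char 1 ('A'): step: R->6, L=2; A->plug->A->R->G->L->E->refl->H->L'->H->R'->C->plug->C
Char 2 ('G'): step: R->7, L=2; G->plug->G->R->B->L->C->refl->G->L'->D->R'->E->plug->B
Char 3 ('A'): step: R->0, L->3 (L advanced); A->plug->A->R->F->L->D->refl->F->L'->C->R'->D->plug->F
Char 4 ('B'): step: R->1, L=3; B->plug->E->R->H->L->E->refl->H->L'->E->R'->H->plug->H
Char 5 ('D'): step: R->2, L=3; D->plug->F->R->H->L->E->refl->H->L'->E->R'->C->plug->C
Char 6 ('C'): step: R->3, L=3; C->plug->C->R->F->L->D->refl->F->L'->C->R'->F->plug->D
Char 7 ('G'): step: R->4, L=3; G->plug->G->R->H->L->E->refl->H->L'->E->R'->B->plug->E
Char 8 ('D'): step: R->5, L=3; D->plug->F->R->G->L->G->refl->C->L'->D->R'->A->plug->A
Char 9 ('B'): step: R->6, L=3; B->plug->E->R->F->L->D->refl->F->L'->C->R'->H->plug->H
Char 10 ('E'): step: R->7, L=3; E->plug->B->R->G->L->G->refl->C->L'->D->R'->E->plug->B

Answer: CBFHCDEAHB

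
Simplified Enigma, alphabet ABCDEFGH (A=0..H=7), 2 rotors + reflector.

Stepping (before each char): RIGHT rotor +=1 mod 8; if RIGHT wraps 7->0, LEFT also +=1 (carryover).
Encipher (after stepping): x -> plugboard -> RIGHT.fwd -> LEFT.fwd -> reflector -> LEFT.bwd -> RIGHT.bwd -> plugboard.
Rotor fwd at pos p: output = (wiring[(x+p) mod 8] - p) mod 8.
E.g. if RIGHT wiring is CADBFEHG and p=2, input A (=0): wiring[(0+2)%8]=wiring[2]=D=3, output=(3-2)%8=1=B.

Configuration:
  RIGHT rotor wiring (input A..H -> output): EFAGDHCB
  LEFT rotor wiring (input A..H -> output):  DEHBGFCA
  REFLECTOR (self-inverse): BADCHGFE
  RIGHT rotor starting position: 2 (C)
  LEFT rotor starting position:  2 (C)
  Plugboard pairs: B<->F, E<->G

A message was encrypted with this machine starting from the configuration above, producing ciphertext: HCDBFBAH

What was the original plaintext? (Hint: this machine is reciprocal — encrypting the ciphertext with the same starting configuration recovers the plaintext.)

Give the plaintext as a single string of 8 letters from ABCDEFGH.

Char 1 ('H'): step: R->3, L=2; H->plug->H->R->F->L->G->refl->F->L'->A->R'->B->plug->F
Char 2 ('C'): step: R->4, L=2; C->plug->C->R->G->L->B->refl->A->L'->E->R'->G->plug->E
Char 3 ('D'): step: R->5, L=2; D->plug->D->R->H->L->C->refl->D->L'->D->R'->F->plug->B
Char 4 ('B'): step: R->6, L=2; B->plug->F->R->A->L->F->refl->G->L'->F->R'->G->plug->E
Char 5 ('F'): step: R->7, L=2; F->plug->B->R->F->L->G->refl->F->L'->A->R'->G->plug->E
Char 6 ('B'): step: R->0, L->3 (L advanced); B->plug->F->R->H->L->E->refl->H->L'->D->R'->E->plug->G
Char 7 ('A'): step: R->1, L=3; A->plug->A->R->E->L->F->refl->G->L'->A->R'->G->plug->E
Char 8 ('H'): step: R->2, L=3; H->plug->H->R->D->L->H->refl->E->L'->H->R'->F->plug->B

Answer: FEBEEGEB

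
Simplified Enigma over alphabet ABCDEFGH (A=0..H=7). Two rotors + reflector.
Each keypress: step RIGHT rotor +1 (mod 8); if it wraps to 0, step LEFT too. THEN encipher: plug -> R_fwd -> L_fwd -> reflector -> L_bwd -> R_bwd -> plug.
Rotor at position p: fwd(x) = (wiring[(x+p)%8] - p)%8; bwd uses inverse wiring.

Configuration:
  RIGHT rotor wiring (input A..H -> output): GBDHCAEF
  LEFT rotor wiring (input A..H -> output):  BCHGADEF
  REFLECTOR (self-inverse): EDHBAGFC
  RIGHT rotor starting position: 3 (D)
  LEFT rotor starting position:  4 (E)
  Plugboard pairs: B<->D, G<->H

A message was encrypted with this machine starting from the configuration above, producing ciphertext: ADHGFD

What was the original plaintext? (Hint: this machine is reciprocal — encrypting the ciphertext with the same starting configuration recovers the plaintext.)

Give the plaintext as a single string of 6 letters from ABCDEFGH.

Char 1 ('A'): step: R->4, L=4; A->plug->A->R->G->L->D->refl->B->L'->D->R'->H->plug->G
Char 2 ('D'): step: R->5, L=4; D->plug->B->R->H->L->C->refl->H->L'->B->R'->D->plug->B
Char 3 ('H'): step: R->6, L=4; H->plug->G->R->E->L->F->refl->G->L'->F->R'->E->plug->E
Char 4 ('G'): step: R->7, L=4; G->plug->H->R->F->L->G->refl->F->L'->E->R'->D->plug->B
Char 5 ('F'): step: R->0, L->5 (L advanced); F->plug->F->R->A->L->G->refl->F->L'->E->R'->G->plug->H
Char 6 ('D'): step: R->1, L=5; D->plug->B->R->C->L->A->refl->E->L'->D->R'->F->plug->F

Answer: GBEBHF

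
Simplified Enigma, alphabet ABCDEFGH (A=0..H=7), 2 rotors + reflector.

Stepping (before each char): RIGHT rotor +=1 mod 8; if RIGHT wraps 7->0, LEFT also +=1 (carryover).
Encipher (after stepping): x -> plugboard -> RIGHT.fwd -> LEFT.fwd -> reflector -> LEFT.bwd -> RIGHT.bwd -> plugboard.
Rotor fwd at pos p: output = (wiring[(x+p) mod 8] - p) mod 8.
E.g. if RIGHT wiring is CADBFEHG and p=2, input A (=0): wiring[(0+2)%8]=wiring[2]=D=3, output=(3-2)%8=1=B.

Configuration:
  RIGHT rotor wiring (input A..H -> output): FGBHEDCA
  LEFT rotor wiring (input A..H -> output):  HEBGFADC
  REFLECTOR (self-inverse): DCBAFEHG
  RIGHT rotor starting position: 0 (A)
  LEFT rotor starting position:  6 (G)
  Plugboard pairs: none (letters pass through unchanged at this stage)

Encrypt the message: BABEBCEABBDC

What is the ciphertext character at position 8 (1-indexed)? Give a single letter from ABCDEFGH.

Char 1 ('B'): step: R->1, L=6; B->plug->B->R->A->L->F->refl->E->L'->B->R'->F->plug->F
Char 2 ('A'): step: R->2, L=6; A->plug->A->R->H->L->C->refl->B->L'->C->R'->C->plug->C
Char 3 ('B'): step: R->3, L=6; B->plug->B->R->B->L->E->refl->F->L'->A->R'->C->plug->C
Char 4 ('E'): step: R->4, L=6; E->plug->E->R->B->L->E->refl->F->L'->A->R'->A->plug->A
Char 5 ('B'): step: R->5, L=6; B->plug->B->R->F->L->A->refl->D->L'->E->R'->F->plug->F
Char 6 ('C'): step: R->6, L=6; C->plug->C->R->H->L->C->refl->B->L'->C->R'->B->plug->B
Char 7 ('E'): step: R->7, L=6; E->plug->E->R->A->L->F->refl->E->L'->B->R'->A->plug->A
Char 8 ('A'): step: R->0, L->7 (L advanced); A->plug->A->R->F->L->G->refl->H->L'->E->R'->E->plug->E

E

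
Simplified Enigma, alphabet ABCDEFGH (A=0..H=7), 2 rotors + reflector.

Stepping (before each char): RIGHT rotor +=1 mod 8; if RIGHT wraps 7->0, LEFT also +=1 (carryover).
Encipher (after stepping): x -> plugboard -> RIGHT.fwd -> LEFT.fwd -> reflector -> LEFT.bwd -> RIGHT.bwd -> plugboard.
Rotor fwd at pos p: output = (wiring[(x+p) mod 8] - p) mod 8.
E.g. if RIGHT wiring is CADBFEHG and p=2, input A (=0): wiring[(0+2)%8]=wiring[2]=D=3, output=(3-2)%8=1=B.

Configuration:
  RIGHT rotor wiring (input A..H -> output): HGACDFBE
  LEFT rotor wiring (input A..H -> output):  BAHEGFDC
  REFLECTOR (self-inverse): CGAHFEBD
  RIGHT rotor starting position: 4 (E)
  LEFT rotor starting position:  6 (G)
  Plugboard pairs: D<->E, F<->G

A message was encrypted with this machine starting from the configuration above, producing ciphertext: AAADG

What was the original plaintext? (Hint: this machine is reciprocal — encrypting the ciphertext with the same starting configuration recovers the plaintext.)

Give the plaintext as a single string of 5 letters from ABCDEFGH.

Answer: DBGFA

Derivation:
Char 1 ('A'): step: R->5, L=6; A->plug->A->R->A->L->F->refl->E->L'->B->R'->E->plug->D
Char 2 ('A'): step: R->6, L=6; A->plug->A->R->D->L->C->refl->A->L'->G->R'->B->plug->B
Char 3 ('A'): step: R->7, L=6; A->plug->A->R->F->L->G->refl->B->L'->E->R'->F->plug->G
Char 4 ('D'): step: R->0, L->7 (L advanced); D->plug->E->R->D->L->A->refl->C->L'->B->R'->G->plug->F
Char 5 ('G'): step: R->1, L=7; G->plug->F->R->A->L->D->refl->H->L'->F->R'->A->plug->A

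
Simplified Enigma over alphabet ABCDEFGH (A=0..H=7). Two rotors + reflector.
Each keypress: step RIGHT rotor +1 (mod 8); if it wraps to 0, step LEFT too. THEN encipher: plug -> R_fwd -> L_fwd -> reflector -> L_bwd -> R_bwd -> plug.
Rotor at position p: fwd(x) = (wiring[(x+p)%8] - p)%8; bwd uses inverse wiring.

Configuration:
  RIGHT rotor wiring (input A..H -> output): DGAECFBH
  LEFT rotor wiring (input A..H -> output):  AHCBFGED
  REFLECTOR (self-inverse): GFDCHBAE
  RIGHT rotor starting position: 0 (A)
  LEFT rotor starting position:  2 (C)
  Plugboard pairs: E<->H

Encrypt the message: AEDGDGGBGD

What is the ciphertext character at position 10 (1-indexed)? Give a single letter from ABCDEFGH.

Char 1 ('A'): step: R->1, L=2; A->plug->A->R->F->L->B->refl->F->L'->H->R'->B->plug->B
Char 2 ('E'): step: R->2, L=2; E->plug->H->R->E->L->C->refl->D->L'->C->R'->B->plug->B
Char 3 ('D'): step: R->3, L=2; D->plug->D->R->G->L->G->refl->A->L'->A->R'->F->plug->F
Char 4 ('G'): step: R->4, L=2; G->plug->G->R->E->L->C->refl->D->L'->C->R'->F->plug->F
Char 5 ('D'): step: R->5, L=2; D->plug->D->R->G->L->G->refl->A->L'->A->R'->A->plug->A
Char 6 ('G'): step: R->6, L=2; G->plug->G->R->E->L->C->refl->D->L'->C->R'->E->plug->H
Char 7 ('G'): step: R->7, L=2; G->plug->G->R->G->L->G->refl->A->L'->A->R'->A->plug->A
Char 8 ('B'): step: R->0, L->3 (L advanced); B->plug->B->R->G->L->E->refl->H->L'->H->R'->H->plug->E
Char 9 ('G'): step: R->1, L=3; G->plug->G->R->G->L->E->refl->H->L'->H->R'->B->plug->B
Char 10 ('D'): step: R->2, L=3; D->plug->D->R->D->L->B->refl->F->L'->F->R'->F->plug->F

F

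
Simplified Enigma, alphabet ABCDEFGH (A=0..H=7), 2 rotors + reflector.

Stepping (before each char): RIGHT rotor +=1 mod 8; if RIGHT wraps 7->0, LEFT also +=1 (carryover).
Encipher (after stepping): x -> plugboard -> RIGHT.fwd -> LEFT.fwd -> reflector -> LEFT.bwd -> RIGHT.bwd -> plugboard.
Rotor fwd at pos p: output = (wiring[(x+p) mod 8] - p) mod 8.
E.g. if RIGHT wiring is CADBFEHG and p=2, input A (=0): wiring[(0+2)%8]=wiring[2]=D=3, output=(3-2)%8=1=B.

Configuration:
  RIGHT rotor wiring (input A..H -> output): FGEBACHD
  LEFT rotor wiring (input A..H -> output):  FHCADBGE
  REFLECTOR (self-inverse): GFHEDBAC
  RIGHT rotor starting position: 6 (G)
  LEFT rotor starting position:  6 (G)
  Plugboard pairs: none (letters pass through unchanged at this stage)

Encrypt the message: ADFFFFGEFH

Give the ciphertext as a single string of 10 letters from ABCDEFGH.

Answer: CFDAHEDCEB

Derivation:
Char 1 ('A'): step: R->7, L=6; A->plug->A->R->E->L->E->refl->D->L'->H->R'->C->plug->C
Char 2 ('D'): step: R->0, L->7 (L advanced); D->plug->D->R->B->L->G->refl->A->L'->C->R'->F->plug->F
Char 3 ('F'): step: R->1, L=7; F->plug->F->R->G->L->C->refl->H->L'->H->R'->D->plug->D
Char 4 ('F'): step: R->2, L=7; F->plug->F->R->B->L->G->refl->A->L'->C->R'->A->plug->A
Char 5 ('F'): step: R->3, L=7; F->plug->F->R->C->L->A->refl->G->L'->B->R'->H->plug->H
Char 6 ('F'): step: R->4, L=7; F->plug->F->R->C->L->A->refl->G->L'->B->R'->E->plug->E
Char 7 ('G'): step: R->5, L=7; G->plug->G->R->E->L->B->refl->F->L'->A->R'->D->plug->D
Char 8 ('E'): step: R->6, L=7; E->plug->E->R->G->L->C->refl->H->L'->H->R'->C->plug->C
Char 9 ('F'): step: R->7, L=7; F->plug->F->R->B->L->G->refl->A->L'->C->R'->E->plug->E
Char 10 ('H'): step: R->0, L->0 (L advanced); H->plug->H->R->D->L->A->refl->G->L'->G->R'->B->plug->B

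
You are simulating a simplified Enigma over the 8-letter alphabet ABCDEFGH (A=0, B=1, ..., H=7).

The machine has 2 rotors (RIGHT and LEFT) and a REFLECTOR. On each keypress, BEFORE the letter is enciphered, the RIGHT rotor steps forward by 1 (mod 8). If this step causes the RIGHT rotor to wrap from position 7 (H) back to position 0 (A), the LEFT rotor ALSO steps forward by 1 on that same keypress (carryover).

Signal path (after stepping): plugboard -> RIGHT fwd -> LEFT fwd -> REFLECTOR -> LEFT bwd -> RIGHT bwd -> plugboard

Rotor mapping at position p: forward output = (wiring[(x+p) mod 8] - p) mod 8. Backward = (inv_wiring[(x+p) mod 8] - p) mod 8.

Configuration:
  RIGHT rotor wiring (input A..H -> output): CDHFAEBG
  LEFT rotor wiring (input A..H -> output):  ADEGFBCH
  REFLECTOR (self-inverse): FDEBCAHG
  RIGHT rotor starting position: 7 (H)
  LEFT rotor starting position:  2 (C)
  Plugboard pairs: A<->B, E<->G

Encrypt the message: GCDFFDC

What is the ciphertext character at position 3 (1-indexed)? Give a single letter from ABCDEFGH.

Char 1 ('G'): step: R->0, L->3 (L advanced); G->plug->E->R->A->L->D->refl->B->L'->H->R'->C->plug->C
Char 2 ('C'): step: R->1, L=3; C->plug->C->R->E->L->E->refl->C->L'->B->R'->H->plug->H
Char 3 ('D'): step: R->2, L=3; D->plug->D->R->C->L->G->refl->H->L'->D->R'->B->plug->A

A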